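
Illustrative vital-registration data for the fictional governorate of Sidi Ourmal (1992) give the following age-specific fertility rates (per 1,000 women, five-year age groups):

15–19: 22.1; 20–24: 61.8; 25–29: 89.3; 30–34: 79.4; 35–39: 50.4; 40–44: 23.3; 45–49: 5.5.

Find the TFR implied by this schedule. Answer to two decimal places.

Sum of ASFRs = 22.1 + 61.8 + 89.3 + 79.4 + 50.4 + 23.3 + 5.5 = 331.8
TFR = 5 × 331.8 / 1000 = 1.659

1.66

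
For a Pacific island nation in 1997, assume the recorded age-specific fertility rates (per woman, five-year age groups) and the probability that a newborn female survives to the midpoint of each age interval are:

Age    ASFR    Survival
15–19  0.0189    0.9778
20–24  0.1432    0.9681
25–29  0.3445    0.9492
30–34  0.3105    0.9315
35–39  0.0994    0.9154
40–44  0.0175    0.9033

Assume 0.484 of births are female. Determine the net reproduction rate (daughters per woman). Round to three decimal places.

Proportion female at birth = 0.484.
Weighting each age-specific rate by interval width and survival:
  15–19: 5 × 0.0189 × 0.9778 = 0.09240
  20–24: 5 × 0.1432 × 0.9681 = 0.69316
  25–29: 5 × 0.3445 × 0.9492 = 1.63500
  30–34: 5 × 0.3105 × 0.9315 = 1.44615
  35–39: 5 × 0.0994 × 0.9154 = 0.45495
  40–44: 5 × 0.0175 × 0.9033 = 0.07904
Sum = 4.40070
NRR = 0.484 × 4.40070 = 2.12994

2.130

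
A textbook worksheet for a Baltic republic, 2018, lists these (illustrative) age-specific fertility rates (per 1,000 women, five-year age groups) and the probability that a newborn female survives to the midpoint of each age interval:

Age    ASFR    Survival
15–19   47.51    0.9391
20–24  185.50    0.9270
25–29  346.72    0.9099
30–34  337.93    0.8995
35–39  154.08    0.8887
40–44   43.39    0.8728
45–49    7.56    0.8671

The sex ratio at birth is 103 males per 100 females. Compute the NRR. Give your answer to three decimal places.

Proportion female at birth = 100 / (100 + 103) = 0.49261.
Survival-weighted fertility by age (5·fₓ·Sₓ):
  15–19: 5 × 47.51/1000 × 0.9391 = 0.22308
  20–24: 5 × 185.50/1000 × 0.9270 = 0.85979
  25–29: 5 × 346.72/1000 × 0.9099 = 1.57740
  30–34: 5 × 337.93/1000 × 0.8995 = 1.51984
  35–39: 5 × 154.08/1000 × 0.8887 = 0.68465
  40–44: 5 × 43.39/1000 × 0.8728 = 0.18935
  45–49: 5 × 7.56/1000 × 0.8671 = 0.03278
Sum = 5.08689
NRR = 0.49261 × 5.08689 = 2.50585

2.506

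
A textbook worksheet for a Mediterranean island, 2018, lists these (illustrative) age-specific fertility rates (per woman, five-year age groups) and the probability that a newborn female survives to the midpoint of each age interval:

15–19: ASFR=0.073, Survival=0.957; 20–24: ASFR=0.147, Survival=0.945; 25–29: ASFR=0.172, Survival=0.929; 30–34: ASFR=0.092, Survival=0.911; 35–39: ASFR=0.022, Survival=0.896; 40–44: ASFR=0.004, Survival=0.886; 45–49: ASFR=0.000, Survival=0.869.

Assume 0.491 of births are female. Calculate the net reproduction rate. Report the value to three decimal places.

Proportion female at birth = 0.491.
Weighting each age-specific rate by interval width and survival:
  15–19: 5 × 0.073 × 0.957 = 0.34931
  20–24: 5 × 0.147 × 0.945 = 0.69458
  25–29: 5 × 0.172 × 0.929 = 0.79894
  30–34: 5 × 0.092 × 0.911 = 0.41906
  35–39: 5 × 0.022 × 0.896 = 0.09856
  40–44: 5 × 0.004 × 0.886 = 0.01772
  45–49: 5 × 0.000 × 0.869 = 0.00000
Sum = 2.37817
NRR = 0.491 × 2.37817 = 1.16768
NRR > 1, so each generation more than replaces itself.

1.168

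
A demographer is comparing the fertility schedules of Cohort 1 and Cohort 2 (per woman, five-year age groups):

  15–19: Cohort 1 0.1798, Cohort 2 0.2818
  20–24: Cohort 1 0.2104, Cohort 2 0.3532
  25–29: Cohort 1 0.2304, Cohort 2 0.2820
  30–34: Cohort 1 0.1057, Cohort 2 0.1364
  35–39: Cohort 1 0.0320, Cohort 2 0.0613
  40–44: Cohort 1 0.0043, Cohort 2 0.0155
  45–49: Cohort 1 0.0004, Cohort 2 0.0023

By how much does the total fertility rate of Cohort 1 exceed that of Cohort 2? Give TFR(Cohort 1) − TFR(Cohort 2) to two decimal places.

-1.85

Cohort 1:
  Sum of ASFRs = 0.1798 + 0.2104 + 0.2304 + 0.1057 + 0.0320 + 0.0043 + 0.0004 = 0.7630
  TFR = 5 × 0.7630 = 3.815
Cohort 2:
  Sum of ASFRs = 0.2818 + 0.3532 + 0.2820 + 0.1364 + 0.0613 + 0.0155 + 0.0023 = 1.1325
  TFR = 5 × 1.1325 = 5.6625
Difference = 3.815 − 5.6625 = -1.8475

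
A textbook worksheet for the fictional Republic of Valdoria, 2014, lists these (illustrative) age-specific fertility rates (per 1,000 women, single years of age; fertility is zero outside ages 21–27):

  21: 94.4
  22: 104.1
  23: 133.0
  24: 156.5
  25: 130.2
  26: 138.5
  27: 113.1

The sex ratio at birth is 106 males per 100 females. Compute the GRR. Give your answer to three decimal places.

Proportion female at birth = 100 / (100 + 106) = 0.48544.
Sum of ASFRs = 94.4 + 104.1 + 133.0 + 156.5 + 130.2 + 138.5 + 113.1 = 869.8
TFR = 869.8 / 1000 = 0.8698
GRR = 0.48544 × 0.8698 = 0.42224

0.422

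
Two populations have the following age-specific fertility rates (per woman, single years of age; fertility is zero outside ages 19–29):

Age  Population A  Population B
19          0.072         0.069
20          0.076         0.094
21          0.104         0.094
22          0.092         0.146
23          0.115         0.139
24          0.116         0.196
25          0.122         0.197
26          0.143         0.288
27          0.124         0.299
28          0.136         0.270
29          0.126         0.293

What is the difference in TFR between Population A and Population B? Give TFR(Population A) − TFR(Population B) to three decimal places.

-0.859

Population A:
  Sum of ASFRs = 0.072 + 0.076 + 0.104 + 0.092 + 0.115 + 0.116 + 0.122 + 0.143 + 0.124 + 0.136 + 0.126 = 1.226
  TFR = 1.226
Population B:
  Sum of ASFRs = 0.069 + 0.094 + 0.094 + 0.146 + 0.139 + 0.196 + 0.197 + 0.288 + 0.299 + 0.270 + 0.293 = 2.085
  TFR = 2.085
Difference = 1.226 − 2.085 = -0.859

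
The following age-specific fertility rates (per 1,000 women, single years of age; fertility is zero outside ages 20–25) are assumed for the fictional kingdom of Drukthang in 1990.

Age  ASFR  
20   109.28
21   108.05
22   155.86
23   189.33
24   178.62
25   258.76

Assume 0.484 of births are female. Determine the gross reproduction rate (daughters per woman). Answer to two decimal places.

Proportion female at birth = 0.484.
Sum of ASFRs = 109.28 + 108.05 + 155.86 + 189.33 + 178.62 + 258.76 = 999.90
TFR = 999.90 / 1000 = 0.9999
GRR = 0.484 × 0.9999 = 0.48395

0.48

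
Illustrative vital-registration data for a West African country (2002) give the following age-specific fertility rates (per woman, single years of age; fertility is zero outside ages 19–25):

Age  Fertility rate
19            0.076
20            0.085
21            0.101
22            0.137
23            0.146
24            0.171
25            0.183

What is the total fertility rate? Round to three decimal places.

Sum of ASFRs = 0.076 + 0.085 + 0.101 + 0.137 + 0.146 + 0.171 + 0.183 = 0.899
TFR = 0.899

0.899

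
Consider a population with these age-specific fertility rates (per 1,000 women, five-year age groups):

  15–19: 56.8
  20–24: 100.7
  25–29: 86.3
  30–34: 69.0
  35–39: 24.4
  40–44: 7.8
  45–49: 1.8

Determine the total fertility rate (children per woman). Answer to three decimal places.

Sum of ASFRs = 56.8 + 100.7 + 86.3 + 69.0 + 24.4 + 7.8 + 1.8 = 346.8
TFR = 5 × 346.8 / 1000 = 1.734

1.734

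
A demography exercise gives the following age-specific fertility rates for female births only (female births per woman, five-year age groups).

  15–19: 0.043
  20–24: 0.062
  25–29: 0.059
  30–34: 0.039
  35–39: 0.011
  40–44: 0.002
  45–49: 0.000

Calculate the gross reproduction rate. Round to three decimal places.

Sum of female ASFRs = 0.043 + 0.062 + 0.059 + 0.039 + 0.011 + 0.002 + 0.000 = 0.216
GRR = 5 × 0.216 = 1.08

1.080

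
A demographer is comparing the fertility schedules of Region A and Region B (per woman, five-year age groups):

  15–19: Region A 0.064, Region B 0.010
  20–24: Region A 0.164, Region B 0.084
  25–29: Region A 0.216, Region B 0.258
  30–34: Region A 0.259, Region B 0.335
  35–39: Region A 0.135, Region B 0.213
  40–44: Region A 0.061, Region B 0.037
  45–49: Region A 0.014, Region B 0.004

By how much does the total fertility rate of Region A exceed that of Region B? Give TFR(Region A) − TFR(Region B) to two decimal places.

-0.14

Region A:
  Sum of ASFRs = 0.064 + 0.164 + 0.216 + 0.259 + 0.135 + 0.061 + 0.014 = 0.913
  TFR = 5 × 0.913 = 4.565
Region B:
  Sum of ASFRs = 0.010 + 0.084 + 0.258 + 0.335 + 0.213 + 0.037 + 0.004 = 0.941
  TFR = 5 × 0.941 = 4.705
Difference = 4.565 − 4.705 = -0.14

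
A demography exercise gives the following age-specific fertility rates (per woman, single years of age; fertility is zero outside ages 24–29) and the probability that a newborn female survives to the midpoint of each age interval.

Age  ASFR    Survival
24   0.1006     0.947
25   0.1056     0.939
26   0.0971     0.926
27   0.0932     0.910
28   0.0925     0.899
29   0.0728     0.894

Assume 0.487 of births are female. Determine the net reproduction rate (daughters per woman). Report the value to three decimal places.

Proportion female at birth = 0.487.
Each age group contributes 1 × ASFR × survival:
  24: 1 × 0.1006 × 0.947 = 0.09527
  25: 1 × 0.1056 × 0.939 = 0.09916
  26: 1 × 0.0971 × 0.926 = 0.08991
  27: 1 × 0.0932 × 0.910 = 0.08481
  28: 1 × 0.0925 × 0.899 = 0.08316
  29: 1 × 0.0728 × 0.894 = 0.06508
Sum = 0.51739
NRR = 0.487 × 0.51739 = 0.25197
An NRR under 1 implies long-run decline under these rates.

0.252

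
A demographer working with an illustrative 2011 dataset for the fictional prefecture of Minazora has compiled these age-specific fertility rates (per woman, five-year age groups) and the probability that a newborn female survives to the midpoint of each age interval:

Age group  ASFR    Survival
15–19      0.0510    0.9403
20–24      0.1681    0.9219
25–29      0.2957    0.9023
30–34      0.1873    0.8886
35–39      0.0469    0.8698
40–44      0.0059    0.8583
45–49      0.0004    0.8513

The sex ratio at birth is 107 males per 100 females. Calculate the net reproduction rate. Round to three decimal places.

1.648

Proportion female at birth = 100 / (100 + 107) = 0.48309.
Weighting each age-specific rate by interval width and survival:
  15–19: 5 × 0.0510 × 0.9403 = 0.23978
  20–24: 5 × 0.1681 × 0.9219 = 0.77486
  25–29: 5 × 0.2957 × 0.9023 = 1.33405
  30–34: 5 × 0.1873 × 0.8886 = 0.83217
  35–39: 5 × 0.0469 × 0.8698 = 0.20397
  40–44: 5 × 0.0059 × 0.8583 = 0.02532
  45–49: 5 × 0.0004 × 0.8513 = 0.00170
Sum = 3.41185
NRR = 0.48309 × 3.41185 = 1.64823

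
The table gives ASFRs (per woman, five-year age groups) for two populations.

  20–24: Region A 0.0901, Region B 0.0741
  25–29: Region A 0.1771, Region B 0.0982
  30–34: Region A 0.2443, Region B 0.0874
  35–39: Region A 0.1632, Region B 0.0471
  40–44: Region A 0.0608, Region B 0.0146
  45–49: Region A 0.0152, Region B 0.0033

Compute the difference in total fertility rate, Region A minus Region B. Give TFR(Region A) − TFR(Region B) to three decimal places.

2.130

Region A:
  Sum of ASFRs = 0.0901 + 0.1771 + 0.2443 + 0.1632 + 0.0608 + 0.0152 = 0.7507
  TFR = 5 × 0.7507 = 3.7535
Region B:
  Sum of ASFRs = 0.0741 + 0.0982 + 0.0874 + 0.0471 + 0.0146 + 0.0033 = 0.3247
  TFR = 5 × 0.3247 = 1.6235
Difference = 3.7535 − 1.6235 = 2.13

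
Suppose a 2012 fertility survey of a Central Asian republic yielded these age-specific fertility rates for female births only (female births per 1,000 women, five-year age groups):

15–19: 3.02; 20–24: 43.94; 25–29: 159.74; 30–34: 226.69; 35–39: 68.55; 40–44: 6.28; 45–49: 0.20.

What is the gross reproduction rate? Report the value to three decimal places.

2.542

Sum of female ASFRs = 3.02 + 43.94 + 159.74 + 226.69 + 68.55 + 6.28 + 0.20 = 508.42
GRR = 5 × 508.42 / 1000 = 2.5421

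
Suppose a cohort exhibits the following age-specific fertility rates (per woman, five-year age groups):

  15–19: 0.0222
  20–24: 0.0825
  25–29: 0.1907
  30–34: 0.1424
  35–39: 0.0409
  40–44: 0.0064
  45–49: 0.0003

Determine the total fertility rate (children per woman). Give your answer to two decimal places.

Sum of ASFRs = 0.0222 + 0.0825 + 0.1907 + 0.1424 + 0.0409 + 0.0064 + 0.0003 = 0.4854
TFR = 5 × 0.4854 = 2.427

2.43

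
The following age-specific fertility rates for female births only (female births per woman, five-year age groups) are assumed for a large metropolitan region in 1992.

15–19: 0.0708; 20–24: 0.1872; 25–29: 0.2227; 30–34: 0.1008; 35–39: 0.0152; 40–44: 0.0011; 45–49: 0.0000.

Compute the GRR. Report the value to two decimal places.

2.99

Sum of female ASFRs = 0.0708 + 0.1872 + 0.2227 + 0.1008 + 0.0152 + 0.0011 + 0.0000 = 0.5978
GRR = 5 × 0.5978 = 2.989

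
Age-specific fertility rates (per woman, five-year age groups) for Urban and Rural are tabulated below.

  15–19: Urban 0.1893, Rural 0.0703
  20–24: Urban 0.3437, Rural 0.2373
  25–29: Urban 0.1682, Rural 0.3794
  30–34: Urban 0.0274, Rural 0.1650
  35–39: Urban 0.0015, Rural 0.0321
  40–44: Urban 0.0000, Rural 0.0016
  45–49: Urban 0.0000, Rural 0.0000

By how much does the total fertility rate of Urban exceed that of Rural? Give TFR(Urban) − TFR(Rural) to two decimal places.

-0.78

Urban:
  Sum of ASFRs = 0.1893 + 0.3437 + 0.1682 + 0.0274 + 0.0015 + 0.0000 + 0.0000 = 0.7301
  TFR = 5 × 0.7301 = 3.6505
Rural:
  Sum of ASFRs = 0.0703 + 0.2373 + 0.3794 + 0.1650 + 0.0321 + 0.0016 + 0.0000 = 0.8857
  TFR = 5 × 0.8857 = 4.4285
Difference = 3.6505 − 4.4285 = -0.778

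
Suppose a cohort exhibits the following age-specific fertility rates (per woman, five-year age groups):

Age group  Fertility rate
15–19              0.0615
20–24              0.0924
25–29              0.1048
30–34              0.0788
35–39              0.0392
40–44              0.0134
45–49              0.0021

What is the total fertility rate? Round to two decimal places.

Sum of ASFRs = 0.0615 + 0.0924 + 0.1048 + 0.0788 + 0.0392 + 0.0134 + 0.0021 = 0.3922
TFR = 5 × 0.3922 = 1.961

1.96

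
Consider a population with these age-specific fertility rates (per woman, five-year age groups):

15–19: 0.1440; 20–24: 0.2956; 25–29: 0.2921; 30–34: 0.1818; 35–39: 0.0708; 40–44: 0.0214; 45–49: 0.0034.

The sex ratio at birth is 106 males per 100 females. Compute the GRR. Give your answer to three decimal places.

2.449

Proportion female at birth = 100 / (100 + 106) = 0.48544.
Sum of ASFRs = 0.1440 + 0.2956 + 0.2921 + 0.1818 + 0.0708 + 0.0214 + 0.0034 = 1.0091
TFR = 5 × 1.0091 = 5.0455
GRR = 0.48544 × 5.0455 = 2.44929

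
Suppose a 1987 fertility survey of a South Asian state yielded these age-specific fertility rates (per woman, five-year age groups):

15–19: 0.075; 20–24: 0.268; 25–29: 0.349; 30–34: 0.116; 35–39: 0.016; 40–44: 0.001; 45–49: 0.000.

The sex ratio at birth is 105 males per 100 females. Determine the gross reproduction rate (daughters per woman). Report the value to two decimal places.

Proportion female at birth = 100 / (100 + 105) = 0.48780.
Sum of ASFRs = 0.075 + 0.268 + 0.349 + 0.116 + 0.016 + 0.001 + 0.000 = 0.825
TFR = 5 × 0.825 = 4.125
GRR = 0.48780 × 4.125 = 2.01218

2.01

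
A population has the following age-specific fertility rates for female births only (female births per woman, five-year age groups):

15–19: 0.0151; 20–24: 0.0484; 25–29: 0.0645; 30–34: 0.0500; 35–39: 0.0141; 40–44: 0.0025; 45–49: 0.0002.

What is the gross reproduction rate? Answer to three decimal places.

0.974

Sum of female ASFRs = 0.0151 + 0.0484 + 0.0645 + 0.0500 + 0.0141 + 0.0025 + 0.0002 = 0.1948
GRR = 5 × 0.1948 = 0.974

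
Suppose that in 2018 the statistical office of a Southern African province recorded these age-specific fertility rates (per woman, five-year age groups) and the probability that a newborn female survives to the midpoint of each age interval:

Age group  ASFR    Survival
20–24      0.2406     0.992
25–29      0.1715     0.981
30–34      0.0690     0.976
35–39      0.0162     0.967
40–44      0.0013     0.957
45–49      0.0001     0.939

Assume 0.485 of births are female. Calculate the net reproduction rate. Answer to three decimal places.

1.191

Proportion female at birth = 0.485.
Each age group contributes 5 × ASFR × survival:
  20–24: 5 × 0.2406 × 0.992 = 1.19338
  25–29: 5 × 0.1715 × 0.981 = 0.84121
  30–34: 5 × 0.0690 × 0.976 = 0.33672
  35–39: 5 × 0.0162 × 0.967 = 0.07833
  40–44: 5 × 0.0013 × 0.957 = 0.00622
  45–49: 5 × 0.0001 × 0.939 = 0.00047
Sum = 2.45633
NRR = 0.485 × 2.45633 = 1.19132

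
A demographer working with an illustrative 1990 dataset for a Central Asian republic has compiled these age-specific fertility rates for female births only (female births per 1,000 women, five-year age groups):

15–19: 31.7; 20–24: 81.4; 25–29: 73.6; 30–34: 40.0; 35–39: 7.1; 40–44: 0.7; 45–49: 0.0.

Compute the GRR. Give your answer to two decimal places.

1.17

Sum of female ASFRs = 31.7 + 81.4 + 73.6 + 40.0 + 7.1 + 0.7 + 0.0 = 234.5
GRR = 5 × 234.5 / 1000 = 1.1725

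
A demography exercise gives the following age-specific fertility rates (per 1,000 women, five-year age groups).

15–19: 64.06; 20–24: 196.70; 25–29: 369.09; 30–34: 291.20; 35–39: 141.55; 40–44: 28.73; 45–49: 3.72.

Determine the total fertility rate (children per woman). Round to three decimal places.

Sum of ASFRs = 64.06 + 196.70 + 369.09 + 291.20 + 141.55 + 28.73 + 3.72 = 1095.05
TFR = 5 × 1095.05 / 1000 = 5.47525

5.475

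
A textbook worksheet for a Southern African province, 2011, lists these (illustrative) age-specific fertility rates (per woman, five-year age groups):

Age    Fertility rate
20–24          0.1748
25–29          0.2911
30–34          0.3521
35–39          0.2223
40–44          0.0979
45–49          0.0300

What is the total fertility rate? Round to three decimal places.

5.841

Sum of ASFRs = 0.1748 + 0.2911 + 0.3521 + 0.2223 + 0.0979 + 0.0300 = 1.1682
TFR = 5 × 1.1682 = 5.841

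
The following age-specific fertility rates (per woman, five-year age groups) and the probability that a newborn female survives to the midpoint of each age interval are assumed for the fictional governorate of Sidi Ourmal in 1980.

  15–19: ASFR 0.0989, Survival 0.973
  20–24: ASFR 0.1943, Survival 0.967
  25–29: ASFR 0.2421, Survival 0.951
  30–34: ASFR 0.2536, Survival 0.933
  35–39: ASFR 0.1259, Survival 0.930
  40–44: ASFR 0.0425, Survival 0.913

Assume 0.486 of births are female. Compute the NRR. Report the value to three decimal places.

Proportion female at birth = 0.486.
Weighting each age-specific rate by interval width and survival:
  15–19: 5 × 0.0989 × 0.973 = 0.48115
  20–24: 5 × 0.1943 × 0.967 = 0.93944
  25–29: 5 × 0.2421 × 0.951 = 1.15119
  30–34: 5 × 0.2536 × 0.933 = 1.18304
  35–39: 5 × 0.1259 × 0.930 = 0.58544
  40–44: 5 × 0.0425 × 0.913 = 0.19401
Sum = 4.53427
NRR = 0.486 × 4.53427 = 2.20366

2.204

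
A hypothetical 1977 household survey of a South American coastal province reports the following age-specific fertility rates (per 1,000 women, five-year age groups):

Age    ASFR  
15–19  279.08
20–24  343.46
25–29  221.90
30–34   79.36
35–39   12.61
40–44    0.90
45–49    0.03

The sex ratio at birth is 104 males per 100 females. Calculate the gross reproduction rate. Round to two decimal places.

2.30

Proportion female at birth = 100 / (100 + 104) = 0.49020.
Sum of ASFRs = 279.08 + 343.46 + 221.90 + 79.36 + 12.61 + 0.90 + 0.03 = 937.34
TFR = 5 × 937.34 / 1000 = 4.6867
GRR = 0.49020 × 4.6867 = 2.29742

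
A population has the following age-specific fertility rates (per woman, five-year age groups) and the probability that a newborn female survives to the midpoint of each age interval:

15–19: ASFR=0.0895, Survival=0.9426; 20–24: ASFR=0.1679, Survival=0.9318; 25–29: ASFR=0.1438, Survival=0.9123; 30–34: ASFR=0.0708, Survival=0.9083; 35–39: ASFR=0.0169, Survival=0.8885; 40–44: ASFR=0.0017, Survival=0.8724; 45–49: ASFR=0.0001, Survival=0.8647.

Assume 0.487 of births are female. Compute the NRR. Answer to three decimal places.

1.103

Proportion female at birth = 0.487.
Weighting each age-specific rate by interval width and survival:
  15–19: 5 × 0.0895 × 0.9426 = 0.42181
  20–24: 5 × 0.1679 × 0.9318 = 0.78225
  25–29: 5 × 0.1438 × 0.9123 = 0.65594
  30–34: 5 × 0.0708 × 0.9083 = 0.32154
  35–39: 5 × 0.0169 × 0.8885 = 0.07508
  40–44: 5 × 0.0017 × 0.8724 = 0.00742
  45–49: 5 × 0.0001 × 0.8647 = 0.00043
Sum = 2.26447
NRR = 0.487 × 2.26447 = 1.10280
NRR > 1, so each generation more than replaces itself.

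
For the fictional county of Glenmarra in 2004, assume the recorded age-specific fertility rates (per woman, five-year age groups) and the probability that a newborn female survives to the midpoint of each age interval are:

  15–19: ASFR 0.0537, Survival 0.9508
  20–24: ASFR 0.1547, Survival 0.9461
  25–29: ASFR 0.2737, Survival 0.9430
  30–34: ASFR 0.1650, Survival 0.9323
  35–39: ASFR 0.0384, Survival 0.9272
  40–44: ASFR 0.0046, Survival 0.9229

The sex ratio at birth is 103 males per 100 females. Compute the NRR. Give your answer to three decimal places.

1.599

Proportion female at birth = 100 / (100 + 103) = 0.49261.
Survival-weighted fertility by age (5·fₓ·Sₓ):
  15–19: 5 × 0.0537 × 0.9508 = 0.25529
  20–24: 5 × 0.1547 × 0.9461 = 0.73181
  25–29: 5 × 0.2737 × 0.9430 = 1.29050
  30–34: 5 × 0.1650 × 0.9323 = 0.76915
  35–39: 5 × 0.0384 × 0.9272 = 0.17802
  40–44: 5 × 0.0046 × 0.9229 = 0.02123
Sum = 3.24600
NRR = 0.49261 × 3.24600 = 1.59901
NRR > 1, so each generation more than replaces itself.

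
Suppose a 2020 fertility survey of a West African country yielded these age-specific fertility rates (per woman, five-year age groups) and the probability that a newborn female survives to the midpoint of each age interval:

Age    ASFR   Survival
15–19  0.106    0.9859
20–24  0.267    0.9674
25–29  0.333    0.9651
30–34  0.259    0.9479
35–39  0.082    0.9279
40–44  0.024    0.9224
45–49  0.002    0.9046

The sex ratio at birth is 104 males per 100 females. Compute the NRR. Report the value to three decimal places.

2.524

Proportion female at birth = 100 / (100 + 104) = 0.49020.
Each age group contributes 5 × ASFR × survival:
  15–19: 5 × 0.106 × 0.9859 = 0.52253
  20–24: 5 × 0.267 × 0.9674 = 1.29148
  25–29: 5 × 0.333 × 0.9651 = 1.60689
  30–34: 5 × 0.259 × 0.9479 = 1.22753
  35–39: 5 × 0.082 × 0.9279 = 0.38044
  40–44: 5 × 0.024 × 0.9224 = 0.11069
  45–49: 5 × 0.002 × 0.9046 = 0.00905
Sum = 5.14861
NRR = 0.49020 × 5.14861 = 2.52385
An NRR exceeding 1 indicates intrinsic growth under these rates.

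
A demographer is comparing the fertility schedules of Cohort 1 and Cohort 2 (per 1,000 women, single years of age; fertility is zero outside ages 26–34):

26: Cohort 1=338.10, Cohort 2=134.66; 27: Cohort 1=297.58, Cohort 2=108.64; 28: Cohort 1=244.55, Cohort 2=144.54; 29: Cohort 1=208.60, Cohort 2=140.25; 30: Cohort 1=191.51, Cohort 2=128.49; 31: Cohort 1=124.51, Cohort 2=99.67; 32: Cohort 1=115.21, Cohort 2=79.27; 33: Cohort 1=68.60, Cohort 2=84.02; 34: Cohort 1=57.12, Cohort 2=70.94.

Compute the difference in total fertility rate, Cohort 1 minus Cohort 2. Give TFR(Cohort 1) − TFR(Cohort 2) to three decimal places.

Cohort 1:
  Sum of ASFRs = 338.10 + 297.58 + 244.55 + 208.60 + 191.51 + 124.51 + 115.21 + 68.60 + 57.12 = 1645.78
  TFR = 1645.78 / 1000 = 1.64578
Cohort 2:
  Sum of ASFRs = 134.66 + 108.64 + 144.54 + 140.25 + 128.49 + 99.67 + 79.27 + 84.02 + 70.94 = 990.48
  TFR = 990.48 / 1000 = 0.99048
Difference = 1.64578 − 0.99048 = 0.6553

0.655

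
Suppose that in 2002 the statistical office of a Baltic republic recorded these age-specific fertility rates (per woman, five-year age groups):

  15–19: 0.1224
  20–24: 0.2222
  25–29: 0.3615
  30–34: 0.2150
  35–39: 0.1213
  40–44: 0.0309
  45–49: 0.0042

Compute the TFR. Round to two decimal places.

Sum of ASFRs = 0.1224 + 0.2222 + 0.3615 + 0.2150 + 0.1213 + 0.0309 + 0.0042 = 1.0775
TFR = 5 × 1.0775 = 5.3875

5.39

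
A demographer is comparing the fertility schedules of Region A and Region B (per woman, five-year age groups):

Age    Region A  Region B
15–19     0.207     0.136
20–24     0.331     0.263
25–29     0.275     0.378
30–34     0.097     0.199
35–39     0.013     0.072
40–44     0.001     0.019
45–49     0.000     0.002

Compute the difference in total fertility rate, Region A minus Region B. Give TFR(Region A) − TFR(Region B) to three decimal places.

-0.725

Region A:
  Sum of ASFRs = 0.207 + 0.331 + 0.275 + 0.097 + 0.013 + 0.001 + 0.000 = 0.924
  TFR = 5 × 0.924 = 4.62
Region B:
  Sum of ASFRs = 0.136 + 0.263 + 0.378 + 0.199 + 0.072 + 0.019 + 0.002 = 1.069
  TFR = 5 × 1.069 = 5.345
Difference = 4.62 − 5.345 = -0.725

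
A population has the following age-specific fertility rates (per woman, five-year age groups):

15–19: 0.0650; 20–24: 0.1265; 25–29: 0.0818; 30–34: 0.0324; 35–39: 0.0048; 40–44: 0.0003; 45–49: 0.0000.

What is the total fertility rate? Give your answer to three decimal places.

1.554

Sum of ASFRs = 0.0650 + 0.1265 + 0.0818 + 0.0324 + 0.0048 + 0.0003 + 0.0000 = 0.3108
TFR = 5 × 0.3108 = 1.554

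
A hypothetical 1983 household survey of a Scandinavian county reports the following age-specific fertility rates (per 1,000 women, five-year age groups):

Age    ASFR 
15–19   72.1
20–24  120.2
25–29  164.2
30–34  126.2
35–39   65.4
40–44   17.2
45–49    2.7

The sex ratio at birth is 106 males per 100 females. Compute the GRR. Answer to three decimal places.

Proportion female at birth = 100 / (100 + 106) = 0.48544.
Sum of ASFRs = 72.1 + 120.2 + 164.2 + 126.2 + 65.4 + 17.2 + 2.7 = 568.0
TFR = 5 × 568.0 / 1000 = 2.84
GRR = 0.48544 × 2.84 = 1.37865

1.379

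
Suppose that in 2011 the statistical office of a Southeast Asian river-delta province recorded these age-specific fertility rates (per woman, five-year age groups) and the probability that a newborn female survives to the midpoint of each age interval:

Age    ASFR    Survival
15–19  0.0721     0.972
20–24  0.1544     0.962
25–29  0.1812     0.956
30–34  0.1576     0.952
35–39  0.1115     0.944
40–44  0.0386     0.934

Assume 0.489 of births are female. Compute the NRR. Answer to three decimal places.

Proportion female at birth = 0.489.
Survival-weighted fertility by age (5·fₓ·Sₓ):
  15–19: 5 × 0.0721 × 0.972 = 0.35041
  20–24: 5 × 0.1544 × 0.962 = 0.74266
  25–29: 5 × 0.1812 × 0.956 = 0.86614
  30–34: 5 × 0.1576 × 0.952 = 0.75018
  35–39: 5 × 0.1115 × 0.944 = 0.52628
  40–44: 5 × 0.0386 × 0.934 = 0.18026
Sum = 3.41593
NRR = 0.489 × 3.41593 = 1.67039

1.670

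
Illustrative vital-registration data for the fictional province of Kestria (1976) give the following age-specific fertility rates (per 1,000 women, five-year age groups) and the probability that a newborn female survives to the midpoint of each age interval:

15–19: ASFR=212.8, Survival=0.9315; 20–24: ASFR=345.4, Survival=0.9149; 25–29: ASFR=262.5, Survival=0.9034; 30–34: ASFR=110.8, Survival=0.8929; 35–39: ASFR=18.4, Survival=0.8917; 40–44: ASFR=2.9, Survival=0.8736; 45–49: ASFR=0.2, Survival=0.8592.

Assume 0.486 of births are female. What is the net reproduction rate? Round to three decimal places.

Proportion female at birth = 0.486.
Weighting each age-specific rate by interval width and survival:
  15–19: 5 × 212.8/1000 × 0.9315 = 0.99112
  20–24: 5 × 345.4/1000 × 0.9149 = 1.58003
  25–29: 5 × 262.5/1000 × 0.9034 = 1.18571
  30–34: 5 × 110.8/1000 × 0.8929 = 0.49467
  35–39: 5 × 18.4/1000 × 0.8917 = 0.08204
  40–44: 5 × 2.9/1000 × 0.8736 = 0.01267
  45–49: 5 × 0.2/1000 × 0.8592 = 0.00086
Sum = 4.34710
NRR = 0.486 × 4.34710 = 2.11269
NRR > 1, so each generation more than replaces itself.

2.113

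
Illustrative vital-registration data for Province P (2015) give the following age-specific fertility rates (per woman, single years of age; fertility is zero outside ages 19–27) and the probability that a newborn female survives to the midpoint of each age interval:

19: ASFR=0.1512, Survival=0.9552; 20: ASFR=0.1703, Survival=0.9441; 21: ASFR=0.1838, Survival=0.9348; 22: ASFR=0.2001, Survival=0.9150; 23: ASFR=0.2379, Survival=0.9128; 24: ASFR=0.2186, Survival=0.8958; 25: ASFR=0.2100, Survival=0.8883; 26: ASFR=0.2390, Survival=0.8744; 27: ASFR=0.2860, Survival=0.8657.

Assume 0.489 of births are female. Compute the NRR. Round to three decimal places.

Proportion female at birth = 0.489.
Weighting each age-specific rate by interval width and survival:
  19: 1 × 0.1512 × 0.9552 = 0.14443
  20: 1 × 0.1703 × 0.9441 = 0.16078
  21: 1 × 0.1838 × 0.9348 = 0.17182
  22: 1 × 0.2001 × 0.9150 = 0.18309
  23: 1 × 0.2379 × 0.9128 = 0.21716
  24: 1 × 0.2186 × 0.8958 = 0.19582
  25: 1 × 0.2100 × 0.8883 = 0.18654
  26: 1 × 0.2390 × 0.8744 = 0.20898
  27: 1 × 0.2860 × 0.8657 = 0.24759
Sum = 1.71621
NRR = 0.489 × 1.71621 = 0.83923
NRR < 1, so the cohort does not fully replace itself.

0.839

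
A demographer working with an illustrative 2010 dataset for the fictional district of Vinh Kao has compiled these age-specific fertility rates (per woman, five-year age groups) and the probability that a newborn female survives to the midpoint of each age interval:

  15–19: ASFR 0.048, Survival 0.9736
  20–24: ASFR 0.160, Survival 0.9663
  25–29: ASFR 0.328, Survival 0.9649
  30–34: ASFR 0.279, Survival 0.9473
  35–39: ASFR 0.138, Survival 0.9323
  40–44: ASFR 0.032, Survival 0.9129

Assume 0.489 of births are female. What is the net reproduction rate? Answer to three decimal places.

Proportion female at birth = 0.489.
Per-age-group product (5 × ASFR × survival probability):
  15–19: 5 × 0.048 × 0.9736 = 0.23366
  20–24: 5 × 0.160 × 0.9663 = 0.77304
  25–29: 5 × 0.328 × 0.9649 = 1.58244
  30–34: 5 × 0.279 × 0.9473 = 1.32148
  35–39: 5 × 0.138 × 0.9323 = 0.64329
  40–44: 5 × 0.032 × 0.9129 = 0.14606
Sum = 4.69997
NRR = 0.489 × 4.69997 = 2.29829
An NRR exceeding 1 indicates intrinsic growth under these rates.

2.298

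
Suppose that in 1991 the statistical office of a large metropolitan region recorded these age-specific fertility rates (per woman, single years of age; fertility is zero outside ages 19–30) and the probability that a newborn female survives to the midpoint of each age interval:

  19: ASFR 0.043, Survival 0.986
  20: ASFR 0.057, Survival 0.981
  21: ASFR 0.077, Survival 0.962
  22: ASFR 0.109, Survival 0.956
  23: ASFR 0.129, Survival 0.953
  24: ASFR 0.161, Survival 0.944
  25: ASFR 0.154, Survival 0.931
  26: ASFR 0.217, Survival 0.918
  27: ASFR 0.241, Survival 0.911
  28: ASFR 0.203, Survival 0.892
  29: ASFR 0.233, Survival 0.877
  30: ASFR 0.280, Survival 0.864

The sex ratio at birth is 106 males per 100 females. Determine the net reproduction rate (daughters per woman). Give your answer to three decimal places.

0.845

Proportion female at birth = 100 / (100 + 106) = 0.48544.
Survival-weighted fertility by age (1·fₓ·Sₓ):
  19: 1 × 0.043 × 0.986 = 0.04240
  20: 1 × 0.057 × 0.981 = 0.05592
  21: 1 × 0.077 × 0.962 = 0.07407
  22: 1 × 0.109 × 0.956 = 0.10420
  23: 1 × 0.129 × 0.953 = 0.12294
  24: 1 × 0.161 × 0.944 = 0.15198
  25: 1 × 0.154 × 0.931 = 0.14337
  26: 1 × 0.217 × 0.918 = 0.19921
  27: 1 × 0.241 × 0.911 = 0.21955
  28: 1 × 0.203 × 0.892 = 0.18108
  29: 1 × 0.233 × 0.877 = 0.20434
  30: 1 × 0.280 × 0.864 = 0.24192
Sum = 1.74098
NRR = 0.48544 × 1.74098 = 0.84514
An NRR under 1 implies long-run decline under these rates.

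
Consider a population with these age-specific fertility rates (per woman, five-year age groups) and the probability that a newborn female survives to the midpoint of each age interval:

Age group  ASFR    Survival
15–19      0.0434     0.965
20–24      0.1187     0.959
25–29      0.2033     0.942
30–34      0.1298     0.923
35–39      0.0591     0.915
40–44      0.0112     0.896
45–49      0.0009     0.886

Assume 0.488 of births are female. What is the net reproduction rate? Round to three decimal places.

Proportion female at birth = 0.488.
Survival-weighted fertility by age (5·fₓ·Sₓ):
  15–19: 5 × 0.0434 × 0.965 = 0.20941
  20–24: 5 × 0.1187 × 0.959 = 0.56917
  25–29: 5 × 0.2033 × 0.942 = 0.95754
  30–34: 5 × 0.1298 × 0.923 = 0.59903
  35–39: 5 × 0.0591 × 0.915 = 0.27038
  40–44: 5 × 0.0112 × 0.896 = 0.05018
  45–49: 5 × 0.0009 × 0.886 = 0.00399
Sum = 2.65970
NRR = 0.488 × 2.65970 = 1.29793

1.298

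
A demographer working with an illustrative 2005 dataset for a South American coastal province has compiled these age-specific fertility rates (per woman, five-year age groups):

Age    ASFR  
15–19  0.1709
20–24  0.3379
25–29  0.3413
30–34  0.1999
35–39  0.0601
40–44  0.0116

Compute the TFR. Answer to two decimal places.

Sum of ASFRs = 0.1709 + 0.3379 + 0.3413 + 0.1999 + 0.0601 + 0.0116 = 1.1217
TFR = 5 × 1.1217 = 5.6085

5.61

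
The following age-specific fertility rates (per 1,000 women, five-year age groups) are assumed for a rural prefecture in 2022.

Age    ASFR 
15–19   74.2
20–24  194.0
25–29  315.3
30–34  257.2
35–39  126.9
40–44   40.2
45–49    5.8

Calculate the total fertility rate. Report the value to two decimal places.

Sum of ASFRs = 74.2 + 194.0 + 315.3 + 257.2 + 126.9 + 40.2 + 5.8 = 1013.6
TFR = 5 × 1013.6 / 1000 = 5.068

5.07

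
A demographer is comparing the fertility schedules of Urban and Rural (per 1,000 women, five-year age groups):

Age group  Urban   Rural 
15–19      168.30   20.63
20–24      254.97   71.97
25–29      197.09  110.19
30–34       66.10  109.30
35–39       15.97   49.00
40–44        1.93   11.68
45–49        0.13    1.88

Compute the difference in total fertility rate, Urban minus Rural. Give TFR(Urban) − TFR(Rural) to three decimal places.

1.649

Urban:
  Sum of ASFRs = 168.30 + 254.97 + 197.09 + 66.10 + 15.97 + 1.93 + 0.13 = 704.49
  TFR = 5 × 704.49 / 1000 = 3.52245
Rural:
  Sum of ASFRs = 20.63 + 71.97 + 110.19 + 109.30 + 49.00 + 11.68 + 1.88 = 374.65
  TFR = 5 × 374.65 / 1000 = 1.87325
Difference = 3.52245 − 1.87325 = 1.6492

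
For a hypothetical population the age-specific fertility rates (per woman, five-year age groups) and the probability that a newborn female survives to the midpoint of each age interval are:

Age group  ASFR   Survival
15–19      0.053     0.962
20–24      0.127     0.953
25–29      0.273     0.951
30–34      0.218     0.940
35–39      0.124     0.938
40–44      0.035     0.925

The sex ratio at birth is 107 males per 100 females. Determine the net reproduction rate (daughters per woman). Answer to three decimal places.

Proportion female at birth = 100 / (100 + 107) = 0.48309.
Survival-weighted fertility by age (5·fₓ·Sₓ):
  15–19: 5 × 0.053 × 0.962 = 0.25493
  20–24: 5 × 0.127 × 0.953 = 0.60516
  25–29: 5 × 0.273 × 0.951 = 1.29812
  30–34: 5 × 0.218 × 0.940 = 1.02460
  35–39: 5 × 0.124 × 0.938 = 0.58156
  40–44: 5 × 0.035 × 0.925 = 0.16188
Sum = 3.92625
NRR = 0.48309 × 3.92625 = 1.89673

1.897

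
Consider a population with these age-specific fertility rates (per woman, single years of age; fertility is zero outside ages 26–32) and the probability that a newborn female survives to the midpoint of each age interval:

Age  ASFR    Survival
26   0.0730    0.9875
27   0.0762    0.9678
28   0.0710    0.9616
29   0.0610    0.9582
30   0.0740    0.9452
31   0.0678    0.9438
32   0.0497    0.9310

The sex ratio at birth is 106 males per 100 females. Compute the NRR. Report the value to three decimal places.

Proportion female at birth = 100 / (100 + 106) = 0.48544.
Per-age-group product (1 × ASFR × survival probability):
  26: 1 × 0.0730 × 0.9875 = 0.07209
  27: 1 × 0.0762 × 0.9678 = 0.07375
  28: 1 × 0.0710 × 0.9616 = 0.06827
  29: 1 × 0.0610 × 0.9582 = 0.05845
  30: 1 × 0.0740 × 0.9452 = 0.06994
  31: 1 × 0.0678 × 0.9438 = 0.06399
  32: 1 × 0.0497 × 0.9310 = 0.04627
Sum = 0.45276
NRR = 0.48544 × 0.45276 = 0.21979

0.220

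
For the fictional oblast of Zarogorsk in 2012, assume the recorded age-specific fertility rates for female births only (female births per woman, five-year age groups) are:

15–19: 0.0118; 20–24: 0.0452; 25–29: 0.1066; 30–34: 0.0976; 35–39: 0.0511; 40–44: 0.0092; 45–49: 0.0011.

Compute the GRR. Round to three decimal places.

1.613

Sum of female ASFRs = 0.0118 + 0.0452 + 0.1066 + 0.0976 + 0.0511 + 0.0092 + 0.0011 = 0.3226
GRR = 5 × 0.3226 = 1.613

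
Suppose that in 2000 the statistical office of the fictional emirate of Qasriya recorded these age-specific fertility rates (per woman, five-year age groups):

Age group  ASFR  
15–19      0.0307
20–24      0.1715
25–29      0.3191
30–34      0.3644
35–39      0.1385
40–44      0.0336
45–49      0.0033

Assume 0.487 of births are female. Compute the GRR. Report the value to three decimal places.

2.584

Proportion female at birth = 0.487.
Sum of ASFRs = 0.0307 + 0.1715 + 0.3191 + 0.3644 + 0.1385 + 0.0336 + 0.0033 = 1.0611
TFR = 5 × 1.0611 = 5.3055
GRR = 0.487 × 5.3055 = 2.58378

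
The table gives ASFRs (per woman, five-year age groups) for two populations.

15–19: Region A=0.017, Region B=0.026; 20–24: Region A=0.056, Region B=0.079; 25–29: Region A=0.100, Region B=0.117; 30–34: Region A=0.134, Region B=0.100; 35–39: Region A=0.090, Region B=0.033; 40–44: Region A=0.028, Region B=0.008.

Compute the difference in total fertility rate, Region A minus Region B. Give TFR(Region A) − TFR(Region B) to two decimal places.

0.31

Region A:
  Sum of ASFRs = 0.017 + 0.056 + 0.100 + 0.134 + 0.090 + 0.028 = 0.425
  TFR = 5 × 0.425 = 2.125
Region B:
  Sum of ASFRs = 0.026 + 0.079 + 0.117 + 0.100 + 0.033 + 0.008 = 0.363
  TFR = 5 × 0.363 = 1.815
Difference = 2.125 − 1.815 = 0.31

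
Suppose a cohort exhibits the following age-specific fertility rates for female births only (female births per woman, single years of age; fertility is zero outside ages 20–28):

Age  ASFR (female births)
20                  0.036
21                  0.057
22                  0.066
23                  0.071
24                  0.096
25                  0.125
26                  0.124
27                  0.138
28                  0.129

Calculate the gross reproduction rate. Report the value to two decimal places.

Sum of female ASFRs = 0.036 + 0.057 + 0.066 + 0.071 + 0.096 + 0.125 + 0.124 + 0.138 + 0.129 = 0.842
GRR = 0.842

0.84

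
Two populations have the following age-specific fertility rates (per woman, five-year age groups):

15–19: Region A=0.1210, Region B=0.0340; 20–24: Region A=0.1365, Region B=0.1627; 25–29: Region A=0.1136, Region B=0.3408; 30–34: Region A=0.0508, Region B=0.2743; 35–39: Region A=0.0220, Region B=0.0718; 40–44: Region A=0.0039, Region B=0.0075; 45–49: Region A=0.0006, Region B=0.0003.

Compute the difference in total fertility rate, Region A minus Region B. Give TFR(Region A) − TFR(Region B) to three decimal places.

-2.215

Region A:
  Sum of ASFRs = 0.1210 + 0.1365 + 0.1136 + 0.0508 + 0.0220 + 0.0039 + 0.0006 = 0.4484
  TFR = 5 × 0.4484 = 2.242
Region B:
  Sum of ASFRs = 0.0340 + 0.1627 + 0.3408 + 0.2743 + 0.0718 + 0.0075 + 0.0003 = 0.8914
  TFR = 5 × 0.8914 = 4.457
Difference = 2.242 − 4.457 = -2.215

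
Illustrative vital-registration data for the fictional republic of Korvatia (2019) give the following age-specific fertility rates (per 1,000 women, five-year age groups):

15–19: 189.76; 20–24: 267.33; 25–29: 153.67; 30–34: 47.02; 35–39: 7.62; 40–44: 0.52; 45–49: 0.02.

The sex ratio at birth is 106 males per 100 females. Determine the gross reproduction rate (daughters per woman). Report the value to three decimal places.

Proportion female at birth = 100 / (100 + 106) = 0.48544.
Sum of ASFRs = 189.76 + 267.33 + 153.67 + 47.02 + 7.62 + 0.52 + 0.02 = 665.94
TFR = 5 × 665.94 / 1000 = 3.3297
GRR = 0.48544 × 3.3297 = 1.61637

1.616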